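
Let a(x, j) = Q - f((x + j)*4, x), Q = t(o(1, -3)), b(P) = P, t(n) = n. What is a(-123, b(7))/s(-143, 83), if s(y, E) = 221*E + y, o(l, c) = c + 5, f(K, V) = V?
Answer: 5/728 ≈ 0.0068681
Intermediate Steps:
o(l, c) = 5 + c
s(y, E) = y + 221*E
Q = 2 (Q = 5 - 3 = 2)
a(x, j) = 2 - x
a(-123, b(7))/s(-143, 83) = (2 - 1*(-123))/(-143 + 221*83) = (2 + 123)/(-143 + 18343) = 125/18200 = 125*(1/18200) = 5/728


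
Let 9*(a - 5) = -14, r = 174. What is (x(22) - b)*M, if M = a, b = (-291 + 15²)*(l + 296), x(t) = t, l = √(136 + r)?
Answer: 606298/9 + 682*√310/3 ≈ 71369.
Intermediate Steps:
l = √310 (l = √(136 + 174) = √310 ≈ 17.607)
a = 31/9 (a = 5 + (⅑)*(-14) = 5 - 14/9 = 31/9 ≈ 3.4444)
b = -19536 - 66*√310 (b = (-291 + 15²)*(√310 + 296) = (-291 + 225)*(296 + √310) = -66*(296 + √310) = -19536 - 66*√310 ≈ -20698.)
M = 31/9 ≈ 3.4444
(x(22) - b)*M = (22 - (-19536 - 66*√310))*(31/9) = (22 + (19536 + 66*√310))*(31/9) = (19558 + 66*√310)*(31/9) = 606298/9 + 682*√310/3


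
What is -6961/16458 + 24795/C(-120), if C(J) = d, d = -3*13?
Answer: -10470451/16458 ≈ -636.19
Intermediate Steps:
d = -39 (d = -1*39 = -39)
C(J) = -39
-6961/16458 + 24795/C(-120) = -6961/16458 + 24795/(-39) = -6961*1/16458 + 24795*(-1/39) = -6961/16458 - 8265/13 = -10470451/16458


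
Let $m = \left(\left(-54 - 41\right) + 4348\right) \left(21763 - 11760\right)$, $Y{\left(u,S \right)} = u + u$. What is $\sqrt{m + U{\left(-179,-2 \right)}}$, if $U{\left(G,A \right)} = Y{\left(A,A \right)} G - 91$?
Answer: $26 \sqrt{62934} \approx 6522.5$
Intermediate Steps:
$Y{\left(u,S \right)} = 2 u$
$U{\left(G,A \right)} = -91 + 2 A G$ ($U{\left(G,A \right)} = 2 A G - 91 = -91 + 2 A G$)
$m = 42542759$ ($m = \left(\left(-54 - 41\right) + 4348\right) 10003 = \left(-95 + 4348\right) 10003 = 4253 \cdot 10003 = 42542759$)
$\sqrt{m + U{\left(-179,-2 \right)}} = \sqrt{42542759 - \left(91 + 4 \left(-179\right)\right)} = \sqrt{42542759 + \left(-91 + 716\right)} = \sqrt{42542759 + 625} = \sqrt{42543384} = 26 \sqrt{62934}$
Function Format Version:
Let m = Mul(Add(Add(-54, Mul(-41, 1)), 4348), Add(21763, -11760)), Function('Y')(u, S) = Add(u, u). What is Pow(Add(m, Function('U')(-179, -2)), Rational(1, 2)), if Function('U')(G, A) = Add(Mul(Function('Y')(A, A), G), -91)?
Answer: Mul(26, Pow(62934, Rational(1, 2))) ≈ 6522.5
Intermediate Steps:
Function('Y')(u, S) = Mul(2, u)
Function('U')(G, A) = Add(-91, Mul(2, A, G)) (Function('U')(G, A) = Add(Mul(Mul(2, A), G), -91) = Add(Mul(2, A, G), -91) = Add(-91, Mul(2, A, G)))
m = 42542759 (m = Mul(Add(Add(-54, -41), 4348), 10003) = Mul(Add(-95, 4348), 10003) = Mul(4253, 10003) = 42542759)
Pow(Add(m, Function('U')(-179, -2)), Rational(1, 2)) = Pow(Add(42542759, Add(-91, Mul(2, -2, -179))), Rational(1, 2)) = Pow(Add(42542759, Add(-91, 716)), Rational(1, 2)) = Pow(Add(42542759, 625), Rational(1, 2)) = Pow(42543384, Rational(1, 2)) = Mul(26, Pow(62934, Rational(1, 2)))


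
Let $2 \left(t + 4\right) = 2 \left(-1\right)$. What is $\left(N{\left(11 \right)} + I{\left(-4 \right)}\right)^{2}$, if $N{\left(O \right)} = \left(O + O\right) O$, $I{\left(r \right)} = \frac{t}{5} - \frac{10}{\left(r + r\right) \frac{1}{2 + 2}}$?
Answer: $60516$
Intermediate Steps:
$t = -5$ ($t = -4 + \frac{2 \left(-1\right)}{2} = -4 + \frac{1}{2} \left(-2\right) = -4 - 1 = -5$)
$I{\left(r \right)} = -1 - \frac{20}{r}$ ($I{\left(r \right)} = - \frac{5}{5} - \frac{10}{\left(r + r\right) \frac{1}{2 + 2}} = \left(-5\right) \frac{1}{5} - \frac{10}{2 r \frac{1}{4}} = -1 - \frac{10}{2 r \frac{1}{4}} = -1 - \frac{10}{\frac{1}{2} r} = -1 - 10 \frac{2}{r} = -1 - \frac{20}{r}$)
$N{\left(O \right)} = 2 O^{2}$ ($N{\left(O \right)} = 2 O O = 2 O^{2}$)
$\left(N{\left(11 \right)} + I{\left(-4 \right)}\right)^{2} = \left(2 \cdot 11^{2} + \frac{-20 - -4}{-4}\right)^{2} = \left(2 \cdot 121 - \frac{-20 + 4}{4}\right)^{2} = \left(242 - -4\right)^{2} = \left(242 + 4\right)^{2} = 246^{2} = 60516$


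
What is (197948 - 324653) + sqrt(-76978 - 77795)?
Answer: -126705 + 3*I*sqrt(17197) ≈ -1.2671e+5 + 393.41*I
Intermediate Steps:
(197948 - 324653) + sqrt(-76978 - 77795) = -126705 + sqrt(-154773) = -126705 + 3*I*sqrt(17197)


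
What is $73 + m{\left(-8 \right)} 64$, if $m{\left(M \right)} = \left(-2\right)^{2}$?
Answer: $329$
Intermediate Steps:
$m{\left(M \right)} = 4$
$73 + m{\left(-8 \right)} 64 = 73 + 4 \cdot 64 = 73 + 256 = 329$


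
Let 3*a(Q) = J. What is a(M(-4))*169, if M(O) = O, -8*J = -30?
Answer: 845/4 ≈ 211.25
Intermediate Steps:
J = 15/4 (J = -⅛*(-30) = 15/4 ≈ 3.7500)
a(Q) = 5/4 (a(Q) = (⅓)*(15/4) = 5/4)
a(M(-4))*169 = (5/4)*169 = 845/4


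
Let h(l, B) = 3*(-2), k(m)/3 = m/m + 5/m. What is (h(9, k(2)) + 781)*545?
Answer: 422375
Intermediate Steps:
k(m) = 3 + 15/m (k(m) = 3*(m/m + 5/m) = 3*(1 + 5/m) = 3 + 15/m)
h(l, B) = -6
(h(9, k(2)) + 781)*545 = (-6 + 781)*545 = 775*545 = 422375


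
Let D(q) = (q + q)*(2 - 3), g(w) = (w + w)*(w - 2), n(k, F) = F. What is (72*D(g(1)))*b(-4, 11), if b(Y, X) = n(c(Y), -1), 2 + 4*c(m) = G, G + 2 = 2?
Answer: -288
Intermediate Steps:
G = 0 (G = -2 + 2 = 0)
c(m) = -½ (c(m) = -½ + (¼)*0 = -½ + 0 = -½)
b(Y, X) = -1
g(w) = 2*w*(-2 + w) (g(w) = (2*w)*(-2 + w) = 2*w*(-2 + w))
D(q) = -2*q (D(q) = (2*q)*(-1) = -2*q)
(72*D(g(1)))*b(-4, 11) = (72*(-4*(-2 + 1)))*(-1) = (72*(-4*(-1)))*(-1) = (72*(-2*(-2)))*(-1) = (72*4)*(-1) = 288*(-1) = -288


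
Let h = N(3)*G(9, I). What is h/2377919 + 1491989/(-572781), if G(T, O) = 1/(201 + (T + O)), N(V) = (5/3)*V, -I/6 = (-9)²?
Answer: -326400268116607/125306467691988 ≈ -2.6048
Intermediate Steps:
I = -486 (I = -6*(-9)² = -6*81 = -486)
N(V) = 5*V/3 (N(V) = (5*(⅓))*V = 5*V/3)
G(T, O) = 1/(201 + O + T) (G(T, O) = 1/(201 + (O + T)) = 1/(201 + O + T))
h = -5/276 (h = ((5/3)*3)/(201 - 486 + 9) = 5/(-276) = 5*(-1/276) = -5/276 ≈ -0.018116)
h/2377919 + 1491989/(-572781) = -5/276/2377919 + 1491989/(-572781) = -5/276*1/2377919 + 1491989*(-1/572781) = -5/656305644 - 1491989/572781 = -326400268116607/125306467691988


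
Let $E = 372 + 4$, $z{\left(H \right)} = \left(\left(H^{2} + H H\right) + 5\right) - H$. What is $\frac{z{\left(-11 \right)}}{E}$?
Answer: $\frac{129}{188} \approx 0.68617$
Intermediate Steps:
$z{\left(H \right)} = 5 - H + 2 H^{2}$ ($z{\left(H \right)} = \left(\left(H^{2} + H^{2}\right) + 5\right) - H = \left(2 H^{2} + 5\right) - H = \left(5 + 2 H^{2}\right) - H = 5 - H + 2 H^{2}$)
$E = 376$
$\frac{z{\left(-11 \right)}}{E} = \frac{5 - -11 + 2 \left(-11\right)^{2}}{376} = \left(5 + 11 + 2 \cdot 121\right) \frac{1}{376} = \left(5 + 11 + 242\right) \frac{1}{376} = 258 \cdot \frac{1}{376} = \frac{129}{188}$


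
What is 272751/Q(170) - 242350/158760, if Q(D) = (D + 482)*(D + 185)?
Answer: -79952389/229666185 ≈ -0.34812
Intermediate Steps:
Q(D) = (185 + D)*(482 + D) (Q(D) = (482 + D)*(185 + D) = (185 + D)*(482 + D))
272751/Q(170) - 242350/158760 = 272751/(89170 + 170² + 667*170) - 242350/158760 = 272751/(89170 + 28900 + 113390) - 242350*1/158760 = 272751/231460 - 24235/15876 = -79952389/229666185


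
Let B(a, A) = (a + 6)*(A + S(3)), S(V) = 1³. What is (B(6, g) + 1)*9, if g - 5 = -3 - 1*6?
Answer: -315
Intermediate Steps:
S(V) = 1
g = -4 (g = 5 + (-3 - 1*6) = 5 + (-3 - 6) = 5 - 9 = -4)
B(a, A) = (1 + A)*(6 + a) (B(a, A) = (a + 6)*(A + 1) = (6 + a)*(1 + A) = (1 + A)*(6 + a))
(B(6, g) + 1)*9 = ((6 + 6 + 6*(-4) - 4*6) + 1)*9 = ((6 + 6 - 24 - 24) + 1)*9 = (-36 + 1)*9 = -35*9 = -315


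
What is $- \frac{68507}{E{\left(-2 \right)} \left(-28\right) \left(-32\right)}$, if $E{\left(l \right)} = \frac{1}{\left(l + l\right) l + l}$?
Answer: $- \frac{205521}{448} \approx -458.75$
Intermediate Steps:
$E{\left(l \right)} = \frac{1}{l + 2 l^{2}}$ ($E{\left(l \right)} = \frac{1}{2 l l + l} = \frac{1}{2 l^{2} + l} = \frac{1}{l + 2 l^{2}}$)
$- \frac{68507}{E{\left(-2 \right)} \left(-28\right) \left(-32\right)} = - \frac{68507}{\frac{1}{\left(-2\right) \left(1 + 2 \left(-2\right)\right)} \left(-28\right) \left(-32\right)} = - \frac{68507}{- \frac{1}{2 \left(1 - 4\right)} \left(-28\right) \left(-32\right)} = - \frac{68507}{- \frac{1}{2 \left(-3\right)} \left(-28\right) \left(-32\right)} = - \frac{68507}{\left(- \frac{1}{2}\right) \left(- \frac{1}{3}\right) \left(-28\right) \left(-32\right)} = - \frac{68507}{\frac{1}{6} \left(-28\right) \left(-32\right)} = - \frac{68507}{\left(- \frac{14}{3}\right) \left(-32\right)} = - \frac{68507}{\frac{448}{3}} = \left(-68507\right) \frac{3}{448} = - \frac{205521}{448}$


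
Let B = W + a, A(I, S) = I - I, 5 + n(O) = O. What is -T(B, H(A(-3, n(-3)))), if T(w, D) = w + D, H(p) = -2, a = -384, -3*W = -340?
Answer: 818/3 ≈ 272.67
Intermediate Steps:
W = 340/3 (W = -⅓*(-340) = 340/3 ≈ 113.33)
n(O) = -5 + O
A(I, S) = 0
B = -812/3 (B = 340/3 - 384 = -812/3 ≈ -270.67)
T(w, D) = D + w
-T(B, H(A(-3, n(-3)))) = -(-2 - 812/3) = -1*(-818/3) = 818/3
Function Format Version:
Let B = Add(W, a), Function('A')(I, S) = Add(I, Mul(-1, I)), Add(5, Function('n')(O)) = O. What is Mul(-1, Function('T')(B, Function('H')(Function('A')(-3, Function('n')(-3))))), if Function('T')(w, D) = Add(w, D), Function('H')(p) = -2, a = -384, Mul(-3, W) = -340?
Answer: Rational(818, 3) ≈ 272.67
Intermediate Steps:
W = Rational(340, 3) (W = Mul(Rational(-1, 3), -340) = Rational(340, 3) ≈ 113.33)
Function('n')(O) = Add(-5, O)
Function('A')(I, S) = 0
B = Rational(-812, 3) (B = Add(Rational(340, 3), -384) = Rational(-812, 3) ≈ -270.67)
Function('T')(w, D) = Add(D, w)
Mul(-1, Function('T')(B, Function('H')(Function('A')(-3, Function('n')(-3))))) = Mul(-1, Add(-2, Rational(-812, 3))) = Mul(-1, Rational(-818, 3)) = Rational(818, 3)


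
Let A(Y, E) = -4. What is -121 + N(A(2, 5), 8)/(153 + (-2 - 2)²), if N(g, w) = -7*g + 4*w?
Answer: -20389/169 ≈ -120.65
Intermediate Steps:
-121 + N(A(2, 5), 8)/(153 + (-2 - 2)²) = -121 + (-7*(-4) + 4*8)/(153 + (-2 - 2)²) = -121 + (28 + 32)/(153 + (-4)²) = -121 + 60/(153 + 16) = -121 + 60/169 = -20389/169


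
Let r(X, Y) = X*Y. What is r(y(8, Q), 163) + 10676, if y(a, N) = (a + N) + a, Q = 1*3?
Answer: 13773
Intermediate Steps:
Q = 3
y(a, N) = N + 2*a (y(a, N) = (N + a) + a = N + 2*a)
r(y(8, Q), 163) + 10676 = (3 + 2*8)*163 + 10676 = (3 + 16)*163 + 10676 = 19*163 + 10676 = 3097 + 10676 = 13773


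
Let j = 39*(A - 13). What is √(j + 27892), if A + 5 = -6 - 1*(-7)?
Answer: √27229 ≈ 165.01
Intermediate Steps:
A = -4 (A = -5 + (-6 - 1*(-7)) = -5 + (-6 + 7) = -5 + 1 = -4)
j = -663 (j = 39*(-4 - 13) = 39*(-17) = -663)
√(j + 27892) = √(-663 + 27892) = √27229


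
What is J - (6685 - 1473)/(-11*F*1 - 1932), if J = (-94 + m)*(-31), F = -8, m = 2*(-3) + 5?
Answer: 1358948/461 ≈ 2947.8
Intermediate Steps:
m = -1 (m = -6 + 5 = -1)
J = 2945 (J = (-94 - 1)*(-31) = -95*(-31) = 2945)
J - (6685 - 1473)/(-11*F*1 - 1932) = 2945 - (6685 - 1473)/(-11*(-8)*1 - 1932) = 2945 - 5212/(88*1 - 1932) = 2945 - 5212/(88 - 1932) = 2945 - 5212/(-1844) = 2945 - 5212*(-1)/1844 = 2945 - 1*(-1303/461) = 2945 + 1303/461 = 1358948/461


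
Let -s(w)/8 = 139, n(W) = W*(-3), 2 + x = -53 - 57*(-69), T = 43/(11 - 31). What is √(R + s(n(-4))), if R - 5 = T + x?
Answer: 3*√30765/10 ≈ 52.620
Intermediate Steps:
T = -43/20 (T = 43/(-20) = 43*(-1/20) = -43/20 ≈ -2.1500)
x = 3878 (x = -2 + (-53 - 57*(-69)) = -2 + (-53 + 3933) = -2 + 3880 = 3878)
n(W) = -3*W
s(w) = -1112 (s(w) = -8*139 = -1112)
R = 77617/20 (R = 5 + (-43/20 + 3878) = 5 + 77517/20 = 77617/20 ≈ 3880.9)
√(R + s(n(-4))) = √(77617/20 - 1112) = √(55377/20) = 3*√30765/10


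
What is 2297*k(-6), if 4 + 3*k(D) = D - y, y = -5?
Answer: -11485/3 ≈ -3828.3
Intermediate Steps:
k(D) = ⅓ + D/3 (k(D) = -4/3 + (D - 1*(-5))/3 = -4/3 + (D + 5)/3 = -4/3 + (5 + D)/3 = -4/3 + (5/3 + D/3) = ⅓ + D/3)
2297*k(-6) = 2297*(⅓ + (⅓)*(-6)) = 2297*(⅓ - 2) = 2297*(-5/3) = -11485/3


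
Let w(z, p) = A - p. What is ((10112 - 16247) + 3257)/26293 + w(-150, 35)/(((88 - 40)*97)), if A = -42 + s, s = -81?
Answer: -8777131/61210104 ≈ -0.14339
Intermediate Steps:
A = -123 (A = -42 - 81 = -123)
w(z, p) = -123 - p
((10112 - 16247) + 3257)/26293 + w(-150, 35)/(((88 - 40)*97)) = ((10112 - 16247) + 3257)/26293 + (-123 - 1*35)/(((88 - 40)*97)) = (-6135 + 3257)*(1/26293) + (-123 - 35)/((48*97)) = -2878*1/26293 - 158/4656 = -2878/26293 - 158*1/4656 = -2878/26293 - 79/2328 = -8777131/61210104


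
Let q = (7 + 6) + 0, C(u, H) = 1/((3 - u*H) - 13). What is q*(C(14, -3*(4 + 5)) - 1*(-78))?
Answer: 373165/368 ≈ 1014.0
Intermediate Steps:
C(u, H) = 1/(-10 - H*u) (C(u, H) = 1/((3 - H*u) - 13) = 1/(-10 - H*u))
q = 13 (q = 13 + 0 = 13)
q*(C(14, -3*(4 + 5)) - 1*(-78)) = 13*(-1/(10 - 3*(4 + 5)*14) - 1*(-78)) = 13*(-1/(10 - 3*9*14) + 78) = 13*(-1/(10 - 27*14) + 78) = 13*(-1/(10 - 378) + 78) = 13*(-1/(-368) + 78) = 13*(-1*(-1/368) + 78) = 13*(1/368 + 78) = 13*(28705/368) = 373165/368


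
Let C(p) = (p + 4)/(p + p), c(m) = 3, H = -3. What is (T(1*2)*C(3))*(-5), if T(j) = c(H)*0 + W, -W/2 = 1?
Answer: 35/3 ≈ 11.667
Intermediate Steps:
W = -2 (W = -2*1 = -2)
C(p) = (4 + p)/(2*p) (C(p) = (4 + p)/((2*p)) = (4 + p)*(1/(2*p)) = (4 + p)/(2*p))
T(j) = -2 (T(j) = 3*0 - 2 = 0 - 2 = -2)
(T(1*2)*C(3))*(-5) = -(4 + 3)/3*(-5) = -7/3*(-5) = 35/3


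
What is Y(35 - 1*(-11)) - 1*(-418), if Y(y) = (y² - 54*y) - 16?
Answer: 34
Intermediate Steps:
Y(y) = -16 + y² - 54*y
Y(35 - 1*(-11)) - 1*(-418) = (-16 + (35 - 1*(-11))² - 54*(35 - 1*(-11))) - 1*(-418) = (-16 + (35 + 11)² - 54*(35 + 11)) + 418 = (-16 + 46² - 54*46) + 418 = (-16 + 2116 - 2484) + 418 = -384 + 418 = 34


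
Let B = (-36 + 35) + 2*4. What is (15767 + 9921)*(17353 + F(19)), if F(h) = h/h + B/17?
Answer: 7578602200/17 ≈ 4.4580e+8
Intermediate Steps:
B = 7 (B = -1 + 8 = 7)
F(h) = 24/17 (F(h) = h/h + 7/17 = 1 + 7*(1/17) = 1 + 7/17 = 24/17)
(15767 + 9921)*(17353 + F(19)) = (15767 + 9921)*(17353 + 24/17) = 25688*(295025/17) = 7578602200/17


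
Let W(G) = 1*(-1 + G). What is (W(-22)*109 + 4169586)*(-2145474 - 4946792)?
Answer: -29554032711014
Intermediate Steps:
W(G) = -1 + G
(W(-22)*109 + 4169586)*(-2145474 - 4946792) = ((-1 - 22)*109 + 4169586)*(-2145474 - 4946792) = (-23*109 + 4169586)*(-7092266) = (-2507 + 4169586)*(-7092266) = 4167079*(-7092266) = -29554032711014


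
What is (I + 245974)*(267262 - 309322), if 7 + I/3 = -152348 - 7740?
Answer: 9855120660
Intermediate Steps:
I = -480285 (I = -21 + 3*(-152348 - 7740) = -21 + 3*(-160088) = -21 - 480264 = -480285)
(I + 245974)*(267262 - 309322) = (-480285 + 245974)*(267262 - 309322) = -234311*(-42060) = 9855120660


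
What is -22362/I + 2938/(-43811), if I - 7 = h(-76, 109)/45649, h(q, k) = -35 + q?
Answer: -22361668003967/6997317676 ≈ -3195.8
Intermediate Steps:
I = 319432/45649 (I = 7 + (-35 - 76)/45649 = 7 - 111*1/45649 = 7 - 111/45649 = 319432/45649 ≈ 6.9976)
-22362/I + 2938/(-43811) = -22362/319432/45649 + 2938/(-43811) = -22362*45649/319432 + 2938*(-1/43811) = -510401469/159716 - 2938/43811 = -22361668003967/6997317676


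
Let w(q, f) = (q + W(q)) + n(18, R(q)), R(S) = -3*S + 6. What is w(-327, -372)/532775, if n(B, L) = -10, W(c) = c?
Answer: -664/532775 ≈ -0.0012463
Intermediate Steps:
R(S) = 6 - 3*S
w(q, f) = -10 + 2*q (w(q, f) = (q + q) - 10 = 2*q - 10 = -10 + 2*q)
w(-327, -372)/532775 = (-10 + 2*(-327))/532775 = (-10 - 654)*(1/532775) = -664*1/532775 = -664/532775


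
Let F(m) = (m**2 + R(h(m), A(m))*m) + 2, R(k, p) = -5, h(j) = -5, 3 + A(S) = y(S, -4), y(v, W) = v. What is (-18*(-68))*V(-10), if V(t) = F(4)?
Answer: -2448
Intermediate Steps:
A(S) = -3 + S
F(m) = 2 + m**2 - 5*m (F(m) = (m**2 - 5*m) + 2 = 2 + m**2 - 5*m)
V(t) = -2 (V(t) = 2 + 4**2 - 5*4 = 2 + 16 - 20 = -2)
(-18*(-68))*V(-10) = -18*(-68)*(-2) = 1224*(-2) = -2448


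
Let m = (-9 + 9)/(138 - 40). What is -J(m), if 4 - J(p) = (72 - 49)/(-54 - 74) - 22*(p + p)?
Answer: -535/128 ≈ -4.1797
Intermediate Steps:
m = 0 (m = 0/98 = 0*(1/98) = 0)
J(p) = 535/128 + 44*p (J(p) = 4 - ((72 - 49)/(-54 - 74) - 22*(p + p)) = 4 - (23/(-128) - 22*2*p) = 4 - (23*(-1/128) - 44*p) = 4 - (-23/128 - 44*p) = 4 + (23/128 + 44*p) = 535/128 + 44*p)
-J(m) = -(535/128 + 44*0) = -(535/128 + 0) = -1*535/128 = -535/128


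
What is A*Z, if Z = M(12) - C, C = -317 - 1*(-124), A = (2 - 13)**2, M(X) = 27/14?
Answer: 330209/14 ≈ 23586.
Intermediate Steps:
M(X) = 27/14 (M(X) = 27*(1/14) = 27/14)
A = 121 (A = (-11)**2 = 121)
C = -193 (C = -317 + 124 = -193)
Z = 2729/14 (Z = 27/14 - 1*(-193) = 27/14 + 193 = 2729/14 ≈ 194.93)
A*Z = 121*(2729/14) = 330209/14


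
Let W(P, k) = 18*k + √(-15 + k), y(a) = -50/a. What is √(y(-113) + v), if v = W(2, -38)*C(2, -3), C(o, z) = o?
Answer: √(-17462342 + 25538*I*√53)/113 ≈ 0.19686 + 36.981*I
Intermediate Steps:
W(P, k) = √(-15 + k) + 18*k
v = -1368 + 2*I*√53 (v = (√(-15 - 38) + 18*(-38))*2 = (√(-53) - 684)*2 = (I*√53 - 684)*2 = (-684 + I*√53)*2 = -1368 + 2*I*√53 ≈ -1368.0 + 14.56*I)
√(y(-113) + v) = √(-50/(-113) + (-1368 + 2*I*√53)) = √(-50*(-1/113) + (-1368 + 2*I*√53)) = √(50/113 + (-1368 + 2*I*√53)) = √(-154534/113 + 2*I*√53)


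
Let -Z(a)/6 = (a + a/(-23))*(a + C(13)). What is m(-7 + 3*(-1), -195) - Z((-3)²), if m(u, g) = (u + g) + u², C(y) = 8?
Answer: 17781/23 ≈ 773.09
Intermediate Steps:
Z(a) = -132*a*(8 + a)/23 (Z(a) = -6*(a + a/(-23))*(a + 8) = -6*(a + a*(-1/23))*(8 + a) = -6*(a - a/23)*(8 + a) = -6*22*a/23*(8 + a) = -132*a*(8 + a)/23)
m(u, g) = g + u + u² (m(u, g) = (g + u) + u² = g + u + u²)
m(-7 + 3*(-1), -195) - Z((-3)²) = (-195 + (-7 + 3*(-1)) + (-7 + 3*(-1))²) - (-132)*(-3)²*(8 + (-3)²)/23 = (-195 + (-7 - 3) + (-7 - 3)²) - (-132)*9*(8 + 9)/23 = (-195 - 10 + (-10)²) - (-132)*9*17/23 = (-195 - 10 + 100) - 1*(-20196/23) = -105 + 20196/23 = 17781/23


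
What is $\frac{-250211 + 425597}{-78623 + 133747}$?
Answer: $\frac{87693}{27562} \approx 3.1817$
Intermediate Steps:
$\frac{-250211 + 425597}{-78623 + 133747} = \frac{175386}{55124} = 175386 \cdot \frac{1}{55124} = \frac{87693}{27562}$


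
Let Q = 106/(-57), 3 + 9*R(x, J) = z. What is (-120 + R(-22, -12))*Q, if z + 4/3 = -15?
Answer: 349588/1539 ≈ 227.15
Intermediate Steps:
z = -49/3 (z = -4/3 - 15 = -49/3 ≈ -16.333)
R(x, J) = -58/27 (R(x, J) = -⅓ + (⅑)*(-49/3) = -⅓ - 49/27 = -58/27)
Q = -106/57 (Q = 106*(-1/57) = -106/57 ≈ -1.8596)
(-120 + R(-22, -12))*Q = (-120 - 58/27)*(-106/57) = -3298/27*(-106/57) = 349588/1539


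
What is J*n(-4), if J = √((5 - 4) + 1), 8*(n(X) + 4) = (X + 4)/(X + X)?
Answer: -4*√2 ≈ -5.6569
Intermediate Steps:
n(X) = -4 + (4 + X)/(16*X) (n(X) = -4 + ((X + 4)/(X + X))/8 = -4 + ((4 + X)/((2*X)))/8 = -4 + ((4 + X)*(1/(2*X)))/8 = -4 + ((4 + X)/(2*X))/8 = -4 + (4 + X)/(16*X))
J = √2 (J = √(1 + 1) = √2 ≈ 1.4142)
J*n(-4) = √2*((1/16)*(4 - 63*(-4))/(-4)) = √2*((1/16)*(-¼)*(4 + 252)) = √2*((1/16)*(-¼)*256) = √2*(-4) = -4*√2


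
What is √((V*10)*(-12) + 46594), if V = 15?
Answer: √44794 ≈ 211.65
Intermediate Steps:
√((V*10)*(-12) + 46594) = √((15*10)*(-12) + 46594) = √(150*(-12) + 46594) = √(-1800 + 46594) = √44794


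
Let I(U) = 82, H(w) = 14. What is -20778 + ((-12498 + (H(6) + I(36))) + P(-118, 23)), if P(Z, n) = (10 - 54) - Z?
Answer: -33106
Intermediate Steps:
P(Z, n) = -44 - Z
-20778 + ((-12498 + (H(6) + I(36))) + P(-118, 23)) = -20778 + ((-12498 + (14 + 82)) + (-44 - 1*(-118))) = -20778 + ((-12498 + 96) + (-44 + 118)) = -20778 + (-12402 + 74) = -20778 - 12328 = -33106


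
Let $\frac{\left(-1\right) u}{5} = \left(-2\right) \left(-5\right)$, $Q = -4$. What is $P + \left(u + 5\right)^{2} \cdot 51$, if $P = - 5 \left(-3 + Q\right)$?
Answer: $103310$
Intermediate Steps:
$u = -50$ ($u = - 5 \left(\left(-2\right) \left(-5\right)\right) = \left(-5\right) 10 = -50$)
$P = 35$ ($P = - 5 \left(-3 - 4\right) = \left(-5\right) \left(-7\right) = 35$)
$P + \left(u + 5\right)^{2} \cdot 51 = 35 + \left(-50 + 5\right)^{2} \cdot 51 = 35 + \left(-45\right)^{2} \cdot 51 = 35 + 2025 \cdot 51 = 35 + 103275 = 103310$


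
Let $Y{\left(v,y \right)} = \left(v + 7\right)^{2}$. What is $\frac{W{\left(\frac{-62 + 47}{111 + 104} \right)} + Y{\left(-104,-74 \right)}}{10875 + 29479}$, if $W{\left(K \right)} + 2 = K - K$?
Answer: $\frac{9407}{40354} \approx 0.23311$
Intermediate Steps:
$Y{\left(v,y \right)} = \left(7 + v\right)^{2}$
$W{\left(K \right)} = -2$ ($W{\left(K \right)} = -2 + \left(K - K\right) = -2 + 0 = -2$)
$\frac{W{\left(\frac{-62 + 47}{111 + 104} \right)} + Y{\left(-104,-74 \right)}}{10875 + 29479} = \frac{-2 + \left(7 - 104\right)^{2}}{10875 + 29479} = \frac{-2 + \left(-97\right)^{2}}{40354} = \left(-2 + 9409\right) \frac{1}{40354} = 9407 \cdot \frac{1}{40354} = \frac{9407}{40354}$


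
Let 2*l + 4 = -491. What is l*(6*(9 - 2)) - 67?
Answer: -10462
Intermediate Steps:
l = -495/2 (l = -2 + (1/2)*(-491) = -2 - 491/2 = -495/2 ≈ -247.50)
l*(6*(9 - 2)) - 67 = -1485*(9 - 2) - 67 = -1485*7 - 67 = -495/2*42 - 67 = -10395 - 67 = -10462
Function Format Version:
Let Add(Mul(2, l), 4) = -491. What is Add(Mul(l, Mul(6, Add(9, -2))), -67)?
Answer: -10462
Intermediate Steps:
l = Rational(-495, 2) (l = Add(-2, Mul(Rational(1, 2), -491)) = Add(-2, Rational(-491, 2)) = Rational(-495, 2) ≈ -247.50)
Add(Mul(l, Mul(6, Add(9, -2))), -67) = Add(Mul(Rational(-495, 2), Mul(6, Add(9, -2))), -67) = Add(Mul(Rational(-495, 2), Mul(6, 7)), -67) = Add(Mul(Rational(-495, 2), 42), -67) = Add(-10395, -67) = -10462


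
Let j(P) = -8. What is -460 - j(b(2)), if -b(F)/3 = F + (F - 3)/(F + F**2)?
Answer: -452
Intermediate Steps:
b(F) = -3*F - 3*(-3 + F)/(F + F**2) (b(F) = -3*(F + (F - 3)/(F + F**2)) = -3*(F + (-3 + F)/(F + F**2)) = -3*F - 3*(-3 + F)/(F + F**2))
-460 - j(b(2)) = -460 - 1*(-8) = -460 + 8 = -452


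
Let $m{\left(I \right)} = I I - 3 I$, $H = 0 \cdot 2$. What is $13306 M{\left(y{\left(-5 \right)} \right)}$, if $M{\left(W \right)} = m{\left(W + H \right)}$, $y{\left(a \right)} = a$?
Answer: $532240$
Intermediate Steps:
$H = 0$
$m{\left(I \right)} = I^{2} - 3 I$
$M{\left(W \right)} = W \left(-3 + W\right)$ ($M{\left(W \right)} = \left(W + 0\right) \left(-3 + \left(W + 0\right)\right) = W \left(-3 + W\right)$)
$13306 M{\left(y{\left(-5 \right)} \right)} = 13306 \left(- 5 \left(-3 - 5\right)\right) = 13306 \left(\left(-5\right) \left(-8\right)\right) = 13306 \cdot 40 = 532240$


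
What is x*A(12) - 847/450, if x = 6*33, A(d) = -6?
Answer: -535447/450 ≈ -1189.9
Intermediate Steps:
x = 198
x*A(12) - 847/450 = 198*(-6) - 847/450 = -1188 - 847*1/450 = -1188 - 847/450 = -535447/450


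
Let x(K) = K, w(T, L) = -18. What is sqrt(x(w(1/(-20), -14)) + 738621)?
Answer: 3*sqrt(82067) ≈ 859.42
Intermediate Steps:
sqrt(x(w(1/(-20), -14)) + 738621) = sqrt(-18 + 738621) = sqrt(738603) = 3*sqrt(82067)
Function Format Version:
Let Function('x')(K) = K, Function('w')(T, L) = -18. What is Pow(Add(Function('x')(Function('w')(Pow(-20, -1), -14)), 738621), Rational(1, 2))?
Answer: Mul(3, Pow(82067, Rational(1, 2))) ≈ 859.42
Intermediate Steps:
Pow(Add(Function('x')(Function('w')(Pow(-20, -1), -14)), 738621), Rational(1, 2)) = Pow(Add(-18, 738621), Rational(1, 2)) = Pow(738603, Rational(1, 2)) = Mul(3, Pow(82067, Rational(1, 2)))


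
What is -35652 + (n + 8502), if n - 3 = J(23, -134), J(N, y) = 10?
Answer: -27137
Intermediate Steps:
n = 13 (n = 3 + 10 = 13)
-35652 + (n + 8502) = -35652 + (13 + 8502) = -35652 + 8515 = -27137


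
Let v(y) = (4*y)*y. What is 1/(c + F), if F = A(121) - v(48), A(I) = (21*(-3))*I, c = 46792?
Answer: 1/29953 ≈ 3.3386e-5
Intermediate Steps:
A(I) = -63*I
v(y) = 4*y²
F = -16839 (F = -63*121 - 4*48² = -7623 - 4*2304 = -7623 - 1*9216 = -7623 - 9216 = -16839)
1/(c + F) = 1/(46792 - 16839) = 1/29953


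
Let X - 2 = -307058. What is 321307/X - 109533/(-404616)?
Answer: -4015549511/5176657104 ≈ -0.77570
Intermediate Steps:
X = -307056 (X = 2 - 307058 = -307056)
321307/X - 109533/(-404616) = 321307/(-307056) - 109533/(-404616) = 321307*(-1/307056) - 109533*(-1/404616) = -321307/307056 + 36511/134872 = -4015549511/5176657104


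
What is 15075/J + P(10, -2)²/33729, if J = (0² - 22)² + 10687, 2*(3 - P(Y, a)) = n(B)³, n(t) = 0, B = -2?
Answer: 169521738/125595553 ≈ 1.3497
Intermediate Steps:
P(Y, a) = 3 (P(Y, a) = 3 - ½*0³ = 3 - ½*0 = 3 + 0 = 3)
J = 11171 (J = (0 - 22)² + 10687 = (-22)² + 10687 = 484 + 10687 = 11171)
15075/J + P(10, -2)²/33729 = 15075/11171 + 3²/33729 = 15075*(1/11171) + 9*(1/33729) = 15075/11171 + 3/11243 = 169521738/125595553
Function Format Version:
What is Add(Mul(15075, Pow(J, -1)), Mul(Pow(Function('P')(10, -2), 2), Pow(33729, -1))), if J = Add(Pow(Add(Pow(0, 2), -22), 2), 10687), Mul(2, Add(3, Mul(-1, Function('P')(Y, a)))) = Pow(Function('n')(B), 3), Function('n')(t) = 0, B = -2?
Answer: Rational(169521738, 125595553) ≈ 1.3497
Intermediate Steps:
Function('P')(Y, a) = 3 (Function('P')(Y, a) = Add(3, Mul(Rational(-1, 2), Pow(0, 3))) = Add(3, Mul(Rational(-1, 2), 0)) = Add(3, 0) = 3)
J = 11171 (J = Add(Pow(Add(0, -22), 2), 10687) = Add(Pow(-22, 2), 10687) = Add(484, 10687) = 11171)
Add(Mul(15075, Pow(J, -1)), Mul(Pow(Function('P')(10, -2), 2), Pow(33729, -1))) = Add(Mul(15075, Pow(11171, -1)), Mul(Pow(3, 2), Pow(33729, -1))) = Add(Mul(15075, Rational(1, 11171)), Mul(9, Rational(1, 33729))) = Add(Rational(15075, 11171), Rational(3, 11243)) = Rational(169521738, 125595553)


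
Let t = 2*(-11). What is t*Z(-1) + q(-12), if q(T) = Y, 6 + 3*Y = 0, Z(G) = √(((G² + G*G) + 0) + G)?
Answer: -24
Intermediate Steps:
Z(G) = √(G + 2*G²) (Z(G) = √(((G² + G²) + 0) + G) = √((2*G² + 0) + G) = √(2*G² + G) = √(G + 2*G²))
Y = -2 (Y = -2 + (⅓)*0 = -2 + 0 = -2)
q(T) = -2
t = -22
t*Z(-1) + q(-12) = -22*√1 - 2 = -22*1 - 2 = -22 - 2 = -24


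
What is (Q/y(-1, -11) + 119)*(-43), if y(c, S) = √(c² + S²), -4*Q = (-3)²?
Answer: -5117 + 387*√122/488 ≈ -5108.2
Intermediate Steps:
Q = -9/4 (Q = -¼*(-3)² = -¼*9 = -9/4 ≈ -2.2500)
y(c, S) = √(S² + c²)
(Q/y(-1, -11) + 119)*(-43) = (-9/(4*√((-11)² + (-1)²)) + 119)*(-43) = (-9/(4*√(121 + 1)) + 119)*(-43) = (-9*√122/122/4 + 119)*(-43) = (-9*√122/488 + 119)*(-43) = (119 - 9*√122/488)*(-43) = -5117 + 387*√122/488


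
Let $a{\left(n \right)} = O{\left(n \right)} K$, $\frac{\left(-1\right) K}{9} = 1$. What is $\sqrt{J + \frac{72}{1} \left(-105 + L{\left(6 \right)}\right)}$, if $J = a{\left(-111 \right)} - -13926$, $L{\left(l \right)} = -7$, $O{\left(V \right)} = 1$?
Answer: $\sqrt{5853} \approx 76.505$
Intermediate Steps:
$K = -9$ ($K = \left(-9\right) 1 = -9$)
$a{\left(n \right)} = -9$ ($a{\left(n \right)} = 1 \left(-9\right) = -9$)
$J = 13917$ ($J = -9 - -13926 = -9 + 13926 = 13917$)
$\sqrt{J + \frac{72}{1} \left(-105 + L{\left(6 \right)}\right)} = \sqrt{13917 + \frac{72}{1} \left(-105 - 7\right)} = \sqrt{13917 + 72 \cdot 1 \left(-112\right)} = \sqrt{13917 + 72 \left(-112\right)} = \sqrt{13917 - 8064} = \sqrt{5853}$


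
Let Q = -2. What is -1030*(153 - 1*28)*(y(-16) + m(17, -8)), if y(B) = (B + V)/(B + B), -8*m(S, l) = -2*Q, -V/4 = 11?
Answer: -708125/4 ≈ -1.7703e+5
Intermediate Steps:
V = -44 (V = -4*11 = -44)
m(S, l) = -1/2 (m(S, l) = -(-1)*(-2)/4 = -1/8*4 = -1/2)
y(B) = (-44 + B)/(2*B) (y(B) = (B - 44)/(B + B) = (-44 + B)/((2*B)) = (-44 + B)*(1/(2*B)) = (-44 + B)/(2*B))
-1030*(153 - 1*28)*(y(-16) + m(17, -8)) = -1030*(153 - 1*28)*((1/2)*(-44 - 16)/(-16) - 1/2) = -1030*(153 - 28)*((1/2)*(-1/16)*(-60) - 1/2) = -128750*(15/8 - 1/2) = -128750*11/8 = -1030*1375/8 = -708125/4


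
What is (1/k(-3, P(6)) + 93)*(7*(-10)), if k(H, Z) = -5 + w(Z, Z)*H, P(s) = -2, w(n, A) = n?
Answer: -6580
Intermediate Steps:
k(H, Z) = -5 + H*Z (k(H, Z) = -5 + Z*H = -5 + H*Z)
(1/k(-3, P(6)) + 93)*(7*(-10)) = (1/(-5 - 3*(-2)) + 93)*(7*(-10)) = (1/(-5 + 6) + 93)*(-70) = (1/1 + 93)*(-70) = (1 + 93)*(-70) = 94*(-70) = -6580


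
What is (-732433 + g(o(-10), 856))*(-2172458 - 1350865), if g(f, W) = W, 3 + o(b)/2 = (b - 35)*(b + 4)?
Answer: 2577582070371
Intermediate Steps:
o(b) = -6 + 2*(-35 + b)*(4 + b) (o(b) = -6 + 2*((b - 35)*(b + 4)) = -6 + 2*((-35 + b)*(4 + b)) = -6 + 2*(-35 + b)*(4 + b))
(-732433 + g(o(-10), 856))*(-2172458 - 1350865) = (-732433 + 856)*(-2172458 - 1350865) = -731577*(-3523323) = 2577582070371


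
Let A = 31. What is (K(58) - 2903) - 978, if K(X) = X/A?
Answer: -120253/31 ≈ -3879.1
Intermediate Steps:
K(X) = X/31
(K(58) - 2903) - 978 = ((1/31)*58 - 2903) - 978 = (58/31 - 2903) - 978 = -89935/31 - 978 = -120253/31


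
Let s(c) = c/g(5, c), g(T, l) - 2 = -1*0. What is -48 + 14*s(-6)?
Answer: -90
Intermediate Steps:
g(T, l) = 2 (g(T, l) = 2 - 1*0 = 2 + 0 = 2)
s(c) = c/2
-48 + 14*s(-6) = -48 + 14*((½)*(-6)) = -48 + 14*(-3) = -48 - 42 = -90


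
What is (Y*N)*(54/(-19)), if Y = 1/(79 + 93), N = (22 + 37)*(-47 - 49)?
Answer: 76464/817 ≈ 93.591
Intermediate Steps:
N = -5664 (N = 59*(-96) = -5664)
Y = 1/172 ≈ 0.0058140
(Y*N)*(54/(-19)) = ((1/172)*(-5664))*(54/(-19)) = -76464*(-1)/(43*19) = -1416/43*(-54/19) = 76464/817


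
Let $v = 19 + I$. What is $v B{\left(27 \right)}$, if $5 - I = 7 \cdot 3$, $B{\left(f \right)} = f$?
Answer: $81$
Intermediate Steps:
$I = -16$ ($I = 5 - 7 \cdot 3 = 5 - 21 = -16$)
$v = 3$ ($v = 19 - 16 = 3$)
$v B{\left(27 \right)} = 3 \cdot 27 = 81$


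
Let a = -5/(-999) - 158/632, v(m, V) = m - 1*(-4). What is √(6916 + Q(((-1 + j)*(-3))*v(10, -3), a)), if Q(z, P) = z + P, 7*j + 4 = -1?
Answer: √3099460659/666 ≈ 83.593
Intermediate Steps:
j = -5/7 (j = -4/7 + (⅐)*(-1) = -4/7 - ⅐ = -5/7 ≈ -0.71429)
v(m, V) = 4 + m (v(m, V) = m + 4 = 4 + m)
a = -979/3996 (a = -5*(-1/999) - 158*1/632 = 5/999 - ¼ = -979/3996 ≈ -0.24499)
Q(z, P) = P + z
√(6916 + Q(((-1 + j)*(-3))*v(10, -3), a)) = √(6916 + (-979/3996 + ((-1 - 5/7)*(-3))*(4 + 10))) = √(6916 + (-979/3996 - 12/7*(-3)*14)) = √(6916 + (-979/3996 + (36/7)*14)) = √(6916 + (-979/3996 + 72)) = √(6916 + 286733/3996) = √(27923069/3996) = √3099460659/666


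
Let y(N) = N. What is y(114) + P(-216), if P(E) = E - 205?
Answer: -307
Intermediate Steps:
P(E) = -205 + E
y(114) + P(-216) = 114 + (-205 - 216) = 114 - 421 = -307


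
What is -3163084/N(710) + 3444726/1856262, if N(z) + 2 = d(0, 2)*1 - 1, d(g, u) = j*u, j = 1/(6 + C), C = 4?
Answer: 2446467615517/2165639 ≈ 1.1297e+6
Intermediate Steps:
j = ⅒ (j = 1/(6 + 4) = 1/10 = ⅒ ≈ 0.10000)
d(g, u) = u/10
N(z) = -14/5 (N(z) = -2 + (((⅒)*2)*1 - 1) = -2 + ((⅕)*1 - 1) = -2 + (⅕ - 1) = -2 - ⅘ = -14/5)
-3163084/N(710) + 3444726/1856262 = -3163084/(-14/5) + 3444726/1856262 = -3163084*(-5/14) + 3444726*(1/1856262) = 7907710/7 + 574121/309377 = 2446467615517/2165639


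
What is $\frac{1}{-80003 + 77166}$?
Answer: $- \frac{1}{2837} \approx -0.00035249$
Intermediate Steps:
$\frac{1}{-80003 + 77166} = \frac{1}{-2837} = - \frac{1}{2837}$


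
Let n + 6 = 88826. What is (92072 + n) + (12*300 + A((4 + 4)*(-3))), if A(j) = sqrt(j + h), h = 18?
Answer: 184492 + I*sqrt(6) ≈ 1.8449e+5 + 2.4495*I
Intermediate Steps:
n = 88820 (n = -6 + 88826 = 88820)
A(j) = sqrt(18 + j) (A(j) = sqrt(j + 18) = sqrt(18 + j))
(92072 + n) + (12*300 + A((4 + 4)*(-3))) = (92072 + 88820) + (12*300 + sqrt(18 + (4 + 4)*(-3))) = 180892 + (3600 + sqrt(18 + 8*(-3))) = 180892 + (3600 + sqrt(18 - 24)) = 180892 + (3600 + sqrt(-6)) = 180892 + (3600 + I*sqrt(6)) = 184492 + I*sqrt(6)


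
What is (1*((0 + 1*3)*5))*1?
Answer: 15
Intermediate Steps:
(1*((0 + 1*3)*5))*1 = (1*((0 + 3)*5))*1 = (1*(3*5))*1 = (1*15)*1 = 15*1 = 15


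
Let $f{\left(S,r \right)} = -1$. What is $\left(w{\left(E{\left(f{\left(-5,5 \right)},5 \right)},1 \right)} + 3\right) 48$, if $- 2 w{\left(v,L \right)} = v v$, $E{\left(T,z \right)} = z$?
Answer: $-456$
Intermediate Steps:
$w{\left(v,L \right)} = - \frac{v^{2}}{2}$ ($w{\left(v,L \right)} = - \frac{v v}{2} = - \frac{v^{2}}{2}$)
$\left(w{\left(E{\left(f{\left(-5,5 \right)},5 \right)},1 \right)} + 3\right) 48 = \left(- \frac{5^{2}}{2} + 3\right) 48 = \left(\left(- \frac{1}{2}\right) 25 + 3\right) 48 = \left(- \frac{25}{2} + 3\right) 48 = \left(- \frac{19}{2}\right) 48 = -456$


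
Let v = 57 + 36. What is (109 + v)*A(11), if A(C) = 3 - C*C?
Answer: -23836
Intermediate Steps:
v = 93
A(C) = 3 - C²
(109 + v)*A(11) = (109 + 93)*(3 - 1*11²) = 202*(3 - 1*121) = 202*(3 - 121) = 202*(-118) = -23836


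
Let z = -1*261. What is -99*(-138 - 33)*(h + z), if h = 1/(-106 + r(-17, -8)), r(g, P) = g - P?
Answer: -508140864/115 ≈ -4.4186e+6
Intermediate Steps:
h = -1/115 (h = 1/(-106 + (-17 - 1*(-8))) = 1/(-106 + (-17 + 8)) = 1/(-106 - 9) = 1/(-115) = -1/115 ≈ -0.0086956)
z = -261
-99*(-138 - 33)*(h + z) = -99*(-138 - 33)*(-1/115 - 261) = -(-16929)*(-30016)/115 = -99*5132736/115 = -508140864/115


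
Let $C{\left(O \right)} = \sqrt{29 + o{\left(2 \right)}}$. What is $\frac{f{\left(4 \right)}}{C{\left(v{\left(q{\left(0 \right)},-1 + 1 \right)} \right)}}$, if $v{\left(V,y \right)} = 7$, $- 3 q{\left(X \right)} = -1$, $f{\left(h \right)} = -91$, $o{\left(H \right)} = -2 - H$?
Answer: $- \frac{91}{5} \approx -18.2$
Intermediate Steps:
$q{\left(X \right)} = \frac{1}{3}$ ($q{\left(X \right)} = \left(- \frac{1}{3}\right) \left(-1\right) = \frac{1}{3}$)
$C{\left(O \right)} = 5$ ($C{\left(O \right)} = \sqrt{29 - 4} = \sqrt{25} = 5$)
$\frac{f{\left(4 \right)}}{C{\left(v{\left(q{\left(0 \right)},-1 + 1 \right)} \right)}} = - \frac{91}{5}$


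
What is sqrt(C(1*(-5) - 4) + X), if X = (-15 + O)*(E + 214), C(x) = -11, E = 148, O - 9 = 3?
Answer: I*sqrt(1097) ≈ 33.121*I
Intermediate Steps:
O = 12 (O = 9 + 3 = 12)
X = -1086 (X = (-15 + 12)*(148 + 214) = -3*362 = -1086)
sqrt(C(1*(-5) - 4) + X) = sqrt(-11 - 1086) = sqrt(-1097) = I*sqrt(1097)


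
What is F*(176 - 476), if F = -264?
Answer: 79200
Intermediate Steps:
F*(176 - 476) = -264*(176 - 476) = -264*(-300) = 79200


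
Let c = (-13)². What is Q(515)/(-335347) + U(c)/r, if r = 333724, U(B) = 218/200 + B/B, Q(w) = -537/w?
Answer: 10803210629/1152707424948400 ≈ 9.3720e-6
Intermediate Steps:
c = 169
U(B) = 209/100 (U(B) = 218*(1/200) + 1 = 109/100 + 1 = 209/100)
Q(515)/(-335347) + U(c)/r = -537/515/(-335347) + (209/100)/333724 = -537*1/515*(-1/335347) + (209/100)*(1/333724) = -537/515*(-1/335347) + 209/33372400 = 537/172703705 + 209/33372400 = 10803210629/1152707424948400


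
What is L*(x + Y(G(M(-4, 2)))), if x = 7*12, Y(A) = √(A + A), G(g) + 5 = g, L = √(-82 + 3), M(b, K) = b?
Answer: -3*√158 + 84*I*√79 ≈ -37.709 + 746.61*I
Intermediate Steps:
L = I*√79 (L = √(-79) = I*√79 ≈ 8.8882*I)
G(g) = -5 + g
Y(A) = √2*√A (Y(A) = √(2*A) = √2*√A)
x = 84
L*(x + Y(G(M(-4, 2)))) = (I*√79)*(84 + √2*√(-5 - 4)) = (I*√79)*(84 + √2*√(-9)) = (I*√79)*(84 + √2*(3*I)) = (I*√79)*(84 + 3*I*√2) = I*√79*(84 + 3*I*√2)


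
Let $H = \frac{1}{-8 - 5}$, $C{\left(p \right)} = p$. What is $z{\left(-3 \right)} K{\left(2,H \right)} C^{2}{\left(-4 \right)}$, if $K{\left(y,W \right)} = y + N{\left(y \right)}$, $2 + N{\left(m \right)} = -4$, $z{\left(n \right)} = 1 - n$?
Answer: $-256$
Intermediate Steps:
$N{\left(m \right)} = -6$ ($N{\left(m \right)} = -2 - 4 = -6$)
$H = - \frac{1}{13}$ ($H = \frac{1}{-13} = - \frac{1}{13} \approx -0.076923$)
$K{\left(y,W \right)} = -6 + y$ ($K{\left(y,W \right)} = y - 6 = -6 + y$)
$z{\left(-3 \right)} K{\left(2,H \right)} C^{2}{\left(-4 \right)} = \left(1 - -3\right) \left(-6 + 2\right) \left(-4\right)^{2} = \left(1 + 3\right) \left(-4\right) 16 = 4 \left(-4\right) 16 = \left(-16\right) 16 = -256$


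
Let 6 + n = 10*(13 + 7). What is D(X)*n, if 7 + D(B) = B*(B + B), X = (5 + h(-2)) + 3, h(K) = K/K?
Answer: 30070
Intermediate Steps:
h(K) = 1
X = 9 (X = (5 + 1) + 3 = 6 + 3 = 9)
D(B) = -7 + 2*B² (D(B) = -7 + B*(B + B) = -7 + B*(2*B) = -7 + 2*B²)
n = 194 (n = -6 + 10*(13 + 7) = -6 + 10*20 = -6 + 200 = 194)
D(X)*n = (-7 + 2*9²)*194 = (-7 + 2*81)*194 = (-7 + 162)*194 = 155*194 = 30070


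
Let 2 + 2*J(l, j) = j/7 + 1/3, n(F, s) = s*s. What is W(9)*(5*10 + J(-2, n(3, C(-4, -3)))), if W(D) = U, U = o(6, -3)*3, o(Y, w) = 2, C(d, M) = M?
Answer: 2092/7 ≈ 298.86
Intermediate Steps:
n(F, s) = s²
J(l, j) = -⅚ + j/14 (J(l, j) = -1 + (j/7 + 1/3)/2 = -1 + (j*(⅐) + 1*(⅓))/2 = -1 + (j/7 + ⅓)/2 = -1 + (⅓ + j/7)/2 = -1 + (⅙ + j/14) = -⅚ + j/14)
U = 6 (U = 2*3 = 6)
W(D) = 6
W(9)*(5*10 + J(-2, n(3, C(-4, -3)))) = 6*(5*10 + (-⅚ + (1/14)*(-3)²)) = 6*(50 + (-⅚ + (1/14)*9)) = 6*(50 + (-⅚ + 9/14)) = 6*(50 - 4/21) = 6*(1046/21) = 2092/7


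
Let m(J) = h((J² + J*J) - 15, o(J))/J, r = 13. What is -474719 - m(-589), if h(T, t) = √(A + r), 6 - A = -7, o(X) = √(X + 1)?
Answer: -474719 + √26/589 ≈ -4.7472e+5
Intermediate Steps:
o(X) = √(1 + X)
A = 13 (A = 6 - 1*(-7) = 6 + 7 = 13)
h(T, t) = √26 (h(T, t) = √(13 + 13) = √26)
m(J) = √26/J
-474719 - m(-589) = -474719 - √26/(-589) = -474719 - √26*(-1)/589 = -474719 - (-1)*√26/589 = -474719 + √26/589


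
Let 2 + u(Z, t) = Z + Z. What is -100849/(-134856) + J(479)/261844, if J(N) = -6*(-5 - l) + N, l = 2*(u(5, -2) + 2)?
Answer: 6622882495/8827808616 ≈ 0.75023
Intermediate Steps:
u(Z, t) = -2 + 2*Z (u(Z, t) = -2 + (Z + Z) = -2 + 2*Z)
l = 20 (l = 2*((-2 + 2*5) + 2) = 2*((-2 + 10) + 2) = 2*(8 + 2) = 2*10 = 20)
J(N) = 150 + N (J(N) = -6*(-5 - 1*20) + N = -6*(-5 - 20) + N = -6*(-25) + N = 150 + N)
-100849/(-134856) + J(479)/261844 = -100849/(-134856) + (150 + 479)/261844 = -100849*(-1/134856) + 629*(1/261844) = 100849/134856 + 629/261844 = 6622882495/8827808616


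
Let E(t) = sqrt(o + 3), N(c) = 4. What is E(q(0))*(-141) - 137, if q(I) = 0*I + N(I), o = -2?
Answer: -278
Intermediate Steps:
q(I) = 4 (q(I) = 0*I + 4 = 0 + 4 = 4)
E(t) = 1 (E(t) = sqrt(-2 + 3) = sqrt(1) = 1)
E(q(0))*(-141) - 137 = 1*(-141) - 137 = -141 - 137 = -278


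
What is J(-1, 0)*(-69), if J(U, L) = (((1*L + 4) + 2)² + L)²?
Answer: -89424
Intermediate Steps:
J(U, L) = (L + (6 + L)²)² (J(U, L) = (((L + 4) + 2)² + L)² = (((4 + L) + 2)² + L)² = ((6 + L)² + L)² = (L + (6 + L)²)²)
J(-1, 0)*(-69) = (0 + (6 + 0)²)²*(-69) = (0 + 6²)²*(-69) = (0 + 36)²*(-69) = 36²*(-69) = 1296*(-69) = -89424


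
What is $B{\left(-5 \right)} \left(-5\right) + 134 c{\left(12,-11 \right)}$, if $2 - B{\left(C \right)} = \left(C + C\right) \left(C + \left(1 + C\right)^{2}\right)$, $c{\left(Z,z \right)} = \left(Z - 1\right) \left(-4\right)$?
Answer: $-6456$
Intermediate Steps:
$c{\left(Z,z \right)} = 4 - 4 Z$ ($c{\left(Z,z \right)} = \left(-1 + Z\right) \left(-4\right) = 4 - 4 Z$)
$B{\left(C \right)} = 2 - 2 C \left(C + \left(1 + C\right)^{2}\right)$ ($B{\left(C \right)} = 2 - \left(C + C\right) \left(C + \left(1 + C\right)^{2}\right) = 2 - 2 C \left(C + \left(1 + C\right)^{2}\right)$)
$B{\left(-5 \right)} \left(-5\right) + 134 c{\left(12,-11 \right)} = \left(2 - 2 \left(-5\right)^{2} - - 10 \left(1 - 5\right)^{2}\right) \left(-5\right) + 134 \left(4 - 48\right) = \left(2 - 50 - - 10 \left(-4\right)^{2}\right) \left(-5\right) + 134 \left(4 - 48\right) = \left(2 - 50 - \left(-10\right) 16\right) \left(-5\right) + 134 \left(-44\right) = \left(2 - 50 + 160\right) \left(-5\right) - 5896 = 112 \left(-5\right) - 5896 = -560 - 5896 = -6456$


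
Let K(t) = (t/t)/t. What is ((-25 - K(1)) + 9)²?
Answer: 289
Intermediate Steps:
K(t) = 1/t
((-25 - K(1)) + 9)² = ((-25 - 1/1) + 9)² = ((-25 - 1*1) + 9)² = ((-25 - 1) + 9)² = (-26 + 9)² = (-17)² = 289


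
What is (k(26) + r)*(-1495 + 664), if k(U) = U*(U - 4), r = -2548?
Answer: 1642056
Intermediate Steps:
k(U) = U*(-4 + U)
(k(26) + r)*(-1495 + 664) = (26*(-4 + 26) - 2548)*(-1495 + 664) = (26*22 - 2548)*(-831) = (572 - 2548)*(-831) = -1976*(-831) = 1642056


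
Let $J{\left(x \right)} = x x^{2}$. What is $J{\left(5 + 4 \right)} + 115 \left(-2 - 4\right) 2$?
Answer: $-651$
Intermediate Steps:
$J{\left(x \right)} = x^{3}$
$J{\left(5 + 4 \right)} + 115 \left(-2 - 4\right) 2 = \left(5 + 4\right)^{3} + 115 \left(-2 - 4\right) 2 = 9^{3} + 115 \left(\left(-6\right) 2\right) = 729 + 115 \left(-12\right) = 729 - 1380 = -651$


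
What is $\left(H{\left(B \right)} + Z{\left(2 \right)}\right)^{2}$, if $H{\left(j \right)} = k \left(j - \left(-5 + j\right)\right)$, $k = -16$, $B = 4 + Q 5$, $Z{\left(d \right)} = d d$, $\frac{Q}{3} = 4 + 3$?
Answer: $5776$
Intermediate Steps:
$Q = 21$ ($Q = 3 \left(4 + 3\right) = 3 \cdot 7 = 21$)
$Z{\left(d \right)} = d^{2}$
$B = 109$ ($B = 4 + 21 \cdot 5 = 4 + 105 = 109$)
$H{\left(j \right)} = -80$ ($H{\left(j \right)} = - 16 \left(j - \left(-5 + j\right)\right) = \left(-16\right) 5 = -80$)
$\left(H{\left(B \right)} + Z{\left(2 \right)}\right)^{2} = \left(-80 + 2^{2}\right)^{2} = \left(-80 + 4\right)^{2} = \left(-76\right)^{2} = 5776$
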